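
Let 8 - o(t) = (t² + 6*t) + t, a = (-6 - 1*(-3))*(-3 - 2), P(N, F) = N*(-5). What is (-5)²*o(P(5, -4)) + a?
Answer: -11035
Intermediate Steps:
P(N, F) = -5*N
a = 15 (a = (-6 + 3)*(-5) = -3*(-5) = 15)
o(t) = 8 - t² - 7*t (o(t) = 8 - ((t² + 6*t) + t) = 8 - (t² + 7*t) = 8 + (-t² - 7*t) = 8 - t² - 7*t)
(-5)²*o(P(5, -4)) + a = (-5)²*(8 - (-5*5)² - (-35)*5) + 15 = 25*(8 - 1*(-25)² - 7*(-25)) + 15 = 25*(8 - 1*625 + 175) + 15 = 25*(8 - 625 + 175) + 15 = 25*(-442) + 15 = -11050 + 15 = -11035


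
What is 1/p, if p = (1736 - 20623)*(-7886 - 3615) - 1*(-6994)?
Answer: 1/217226381 ≈ 4.6035e-9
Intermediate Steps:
p = 217226381 (p = -18887*(-11501) + 6994 = 217219387 + 6994 = 217226381)
1/p = 1/217226381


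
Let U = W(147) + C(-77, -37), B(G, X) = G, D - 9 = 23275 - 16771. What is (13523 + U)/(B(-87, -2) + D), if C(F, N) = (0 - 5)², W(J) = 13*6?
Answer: 757/357 ≈ 2.1204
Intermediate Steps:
D = 6513 (D = 9 + (23275 - 16771) = 9 + 6504 = 6513)
W(J) = 78
C(F, N) = 25 (C(F, N) = (-5)² = 25)
U = 103 (U = 78 + 25 = 103)
(13523 + U)/(B(-87, -2) + D) = (13523 + 103)/(-87 + 6513) = 13626/6426 = 13626*(1/6426) = 757/357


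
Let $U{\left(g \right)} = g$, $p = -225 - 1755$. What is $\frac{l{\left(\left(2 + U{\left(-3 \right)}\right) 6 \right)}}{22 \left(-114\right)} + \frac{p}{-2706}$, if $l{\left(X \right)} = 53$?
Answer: $\frac{73067}{102828} \approx 0.71058$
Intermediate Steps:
$p = -1980$ ($p = -225 - 1755 = -1980$)
$\frac{l{\left(\left(2 + U{\left(-3 \right)}\right) 6 \right)}}{22 \left(-114\right)} + \frac{p}{-2706} = \frac{53}{22 \left(-114\right)} - \frac{1980}{-2706} = \frac{53}{-2508} - - \frac{30}{41} = 53 \left(- \frac{1}{2508}\right) + \frac{30}{41} = - \frac{53}{2508} + \frac{30}{41} = \frac{73067}{102828}$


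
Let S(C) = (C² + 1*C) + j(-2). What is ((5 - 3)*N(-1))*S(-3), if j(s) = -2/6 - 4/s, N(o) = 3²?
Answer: 138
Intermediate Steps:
N(o) = 9
j(s) = -⅓ - 4/s (j(s) = -2*⅙ - 4/s = -⅓ - 4/s)
S(C) = 5/3 + C + C² (S(C) = (C² + 1*C) + (⅓)*(-12 - 1*(-2))/(-2) = (C² + C) + (⅓)*(-½)*(-12 + 2) = (C + C²) + (⅓)*(-½)*(-10) = (C + C²) + 5/3 = 5/3 + C + C²)
((5 - 3)*N(-1))*S(-3) = ((5 - 3)*9)*(5/3 - 3 + (-3)²) = (2*9)*(5/3 - 3 + 9) = 18*(23/3) = 138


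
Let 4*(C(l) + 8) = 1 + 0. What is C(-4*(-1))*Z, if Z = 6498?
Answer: -100719/2 ≈ -50360.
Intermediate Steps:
C(l) = -31/4 (C(l) = -8 + (1 + 0)/4 = -8 + (1/4)*1 = -8 + 1/4 = -31/4)
C(-4*(-1))*Z = -31/4*6498 = -100719/2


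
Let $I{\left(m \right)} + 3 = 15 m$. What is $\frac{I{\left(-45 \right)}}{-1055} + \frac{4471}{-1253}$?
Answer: $- \frac{3867371}{1321915} \approx -2.9256$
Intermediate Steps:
$I{\left(m \right)} = -3 + 15 m$
$\frac{I{\left(-45 \right)}}{-1055} + \frac{4471}{-1253} = \frac{-3 + 15 \left(-45\right)}{-1055} + \frac{4471}{-1253} = \left(-3 - 675\right) \left(- \frac{1}{1055}\right) + 4471 \left(- \frac{1}{1253}\right) = \left(-678\right) \left(- \frac{1}{1055}\right) - \frac{4471}{1253} = \frac{678}{1055} - \frac{4471}{1253} = - \frac{3867371}{1321915}$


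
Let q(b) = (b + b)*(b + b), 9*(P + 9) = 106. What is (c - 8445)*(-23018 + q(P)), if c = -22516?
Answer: 57648081638/81 ≈ 7.1170e+8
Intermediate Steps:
P = 25/9 (P = -9 + (⅑)*106 = -9 + 106/9 = 25/9 ≈ 2.7778)
q(b) = 4*b² (q(b) = (2*b)*(2*b) = 4*b²)
(c - 8445)*(-23018 + q(P)) = (-22516 - 8445)*(-23018 + 4*(25/9)²) = -30961*(-23018 + 4*(625/81)) = -30961*(-23018 + 2500/81) = -30961*(-1861958/81) = 57648081638/81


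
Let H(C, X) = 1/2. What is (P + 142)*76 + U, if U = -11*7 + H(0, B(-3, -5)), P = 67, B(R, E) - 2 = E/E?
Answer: 31615/2 ≈ 15808.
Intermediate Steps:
B(R, E) = 3 (B(R, E) = 2 + E/E = 2 + 1 = 3)
H(C, X) = ½
U = -153/2 (U = -11*7 + ½ = -77 + ½ = -153/2 ≈ -76.500)
(P + 142)*76 + U = (67 + 142)*76 - 153/2 = 209*76 - 153/2 = 15884 - 153/2 = 31615/2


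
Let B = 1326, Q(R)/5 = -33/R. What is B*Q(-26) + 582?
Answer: 8997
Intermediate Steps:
Q(R) = -165/R (Q(R) = 5*(-33/R) = -165/R)
B*Q(-26) + 582 = 1326*(-165/(-26)) + 582 = 1326*(-165*(-1/26)) + 582 = 1326*(165/26) + 582 = 8415 + 582 = 8997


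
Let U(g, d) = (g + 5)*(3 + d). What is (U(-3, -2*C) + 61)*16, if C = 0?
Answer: 1072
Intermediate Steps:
U(g, d) = (3 + d)*(5 + g) (U(g, d) = (5 + g)*(3 + d) = (3 + d)*(5 + g))
(U(-3, -2*C) + 61)*16 = ((15 + 3*(-3) + 5*(-2*0) - 2*0*(-3)) + 61)*16 = ((15 - 9 + 5*0 + 0*(-3)) + 61)*16 = ((15 - 9 + 0 + 0) + 61)*16 = (6 + 61)*16 = 67*16 = 1072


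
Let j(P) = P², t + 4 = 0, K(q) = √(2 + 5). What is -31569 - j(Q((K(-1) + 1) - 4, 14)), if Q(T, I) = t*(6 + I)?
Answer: -37969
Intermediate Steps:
K(q) = √7
t = -4 (t = -4 + 0 = -4)
Q(T, I) = -24 - 4*I (Q(T, I) = -4*(6 + I) = -24 - 4*I)
-31569 - j(Q((K(-1) + 1) - 4, 14)) = -31569 - (-24 - 4*14)² = -31569 - (-24 - 56)² = -31569 - 1*(-80)² = -31569 - 1*6400 = -31569 - 6400 = -37969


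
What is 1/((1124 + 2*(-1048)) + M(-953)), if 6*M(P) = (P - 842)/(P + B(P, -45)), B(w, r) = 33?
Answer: -1104/1072729 ≈ -0.0010292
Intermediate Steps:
M(P) = (-842 + P)/(6*(33 + P)) (M(P) = ((P - 842)/(P + 33))/6 = ((-842 + P)/(33 + P))/6 = (-842 + P)/(6*(33 + P)))
1/((1124 + 2*(-1048)) + M(-953)) = 1/((1124 + 2*(-1048)) + (-842 - 953)/(6*(33 - 953))) = 1/((1124 - 2096) + (1/6)*(-1795)/(-920)) = 1/(-972 + (1/6)*(-1/920)*(-1795)) = 1/(-972 + 359/1104) = 1/(-1072729/1104) = -1104/1072729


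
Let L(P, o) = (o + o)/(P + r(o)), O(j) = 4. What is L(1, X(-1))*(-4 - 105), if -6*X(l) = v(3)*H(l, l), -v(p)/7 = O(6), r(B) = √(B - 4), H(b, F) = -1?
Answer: 3052/29 - 3052*I*√78/87 ≈ 105.24 - 309.82*I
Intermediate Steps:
r(B) = √(-4 + B)
v(p) = -28 (v(p) = -7*4 = -28)
X(l) = -14/3 (X(l) = -(-14)*(-1)/3 = -⅙*28 = -14/3)
L(P, o) = 2*o/(P + √(-4 + o)) (L(P, o) = (o + o)/(P + √(-4 + o)) = (2*o)/(P + √(-4 + o)) = 2*o/(P + √(-4 + o)))
L(1, X(-1))*(-4 - 105) = (2*(-14/3)/(1 + √(-4 - 14/3)))*(-4 - 105) = (2*(-14/3)/(1 + √(-26/3)))*(-109) = (2*(-14/3)/(1 + I*√78/3))*(-109) = -28/(3*(1 + I*√78/3))*(-109) = 3052/(3*(1 + I*√78/3))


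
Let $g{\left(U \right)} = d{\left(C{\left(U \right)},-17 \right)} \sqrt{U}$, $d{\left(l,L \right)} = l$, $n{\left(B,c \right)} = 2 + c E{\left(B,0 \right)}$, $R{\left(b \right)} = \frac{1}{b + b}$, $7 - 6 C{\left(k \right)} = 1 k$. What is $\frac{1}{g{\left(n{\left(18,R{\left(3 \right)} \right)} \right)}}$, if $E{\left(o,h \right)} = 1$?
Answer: $\frac{36 \sqrt{78}}{377} \approx 0.84335$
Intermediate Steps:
$C{\left(k \right)} = \frac{7}{6} - \frac{k}{6}$ ($C{\left(k \right)} = \frac{7}{6} - \frac{1 k}{6} = \frac{7}{6} - \frac{k}{6}$)
$R{\left(b \right)} = \frac{1}{2 b}$
$n{\left(B,c \right)} = 2 + c$ ($n{\left(B,c \right)} = 2 + c 1 = 2 + c$)
$g{\left(U \right)} = \sqrt{U} \left(\frac{7}{6} - \frac{U}{6}\right)$ ($g{\left(U \right)} = \left(\frac{7}{6} - \frac{U}{6}\right) \sqrt{U} = \sqrt{U} \left(\frac{7}{6} - \frac{U}{6}\right)$)
$\frac{1}{g{\left(n{\left(18,R{\left(3 \right)} \right)} \right)}} = \frac{1}{\frac{1}{6} \sqrt{2 + \frac{1}{2 \cdot 3}} \left(7 - \left(2 + \frac{1}{2 \cdot 3}\right)\right)} = \frac{1}{\frac{1}{6} \sqrt{2 + \frac{1}{2} \cdot \frac{1}{3}} \left(7 - \left(2 + \frac{1}{2} \cdot \frac{1}{3}\right)\right)} = \frac{1}{\frac{1}{6} \sqrt{2 + \frac{1}{6}} \left(7 - \left(2 + \frac{1}{6}\right)\right)} = \frac{1}{\frac{1}{6} \sqrt{\frac{13}{6}} \left(7 - \frac{13}{6}\right)} = \frac{1}{\frac{1}{6} \frac{\sqrt{78}}{6} \left(7 - \frac{13}{6}\right)} = \frac{1}{\frac{1}{6} \frac{\sqrt{78}}{6} \cdot \frac{29}{6}} = \frac{1}{\frac{29}{216} \sqrt{78}} = \frac{36 \sqrt{78}}{377}$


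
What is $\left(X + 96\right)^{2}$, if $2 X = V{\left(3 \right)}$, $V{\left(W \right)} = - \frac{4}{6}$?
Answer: $\frac{82369}{9} \approx 9152.1$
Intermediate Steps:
$V{\left(W \right)} = - \frac{2}{3}$ ($V{\left(W \right)} = \left(-4\right) \frac{1}{6} = - \frac{2}{3}$)
$X = - \frac{1}{3}$ ($X = \frac{1}{2} \left(- \frac{2}{3}\right) = - \frac{1}{3} \approx -0.33333$)
$\left(X + 96\right)^{2} = \left(- \frac{1}{3} + 96\right)^{2} = \left(\frac{287}{3}\right)^{2} = \frac{82369}{9}$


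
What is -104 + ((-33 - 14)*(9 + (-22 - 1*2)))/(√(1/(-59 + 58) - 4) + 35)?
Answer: (-104*√5 + 2935*I)/(√5 - 35*I) ≈ -83.939 - 1.2816*I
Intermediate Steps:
-104 + ((-33 - 14)*(9 + (-22 - 1*2)))/(√(1/(-59 + 58) - 4) + 35) = -104 + (-47*(9 + (-22 - 2)))/(√(1/(-1) - 4) + 35) = -104 + (-47*(9 - 24))/(√(-1 - 4) + 35) = -104 + (-47*(-15))/(√(-5) + 35) = -104 + 705/(I*√5 + 35) = -104 + 705/(35 + I*√5)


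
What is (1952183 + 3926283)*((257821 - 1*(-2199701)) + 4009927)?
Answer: 38018679053234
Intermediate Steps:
(1952183 + 3926283)*((257821 - 1*(-2199701)) + 4009927) = 5878466*((257821 + 2199701) + 4009927) = 5878466*(2457522 + 4009927) = 5878466*6467449 = 38018679053234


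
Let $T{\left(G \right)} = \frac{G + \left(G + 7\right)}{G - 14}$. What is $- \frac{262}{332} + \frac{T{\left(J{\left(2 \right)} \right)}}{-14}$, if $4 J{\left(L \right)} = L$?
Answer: $- \frac{23431}{31374} \approx -0.74683$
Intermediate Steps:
$J{\left(L \right)} = \frac{L}{4}$
$T{\left(G \right)} = \frac{7 + 2 G}{-14 + G}$ ($T{\left(G \right)} = \frac{G + \left(7 + G\right)}{-14 + G} = \frac{7 + 2 G}{-14 + G}$)
$- \frac{262}{332} + \frac{T{\left(J{\left(2 \right)} \right)}}{-14} = - \frac{262}{332} + \frac{\frac{1}{-14 + \frac{1}{4} \cdot 2} \left(7 + 2 \cdot \frac{1}{4} \cdot 2\right)}{-14} = \left(-262\right) \frac{1}{332} + \frac{7 + 2 \cdot \frac{1}{2}}{-14 + \frac{1}{2}} \left(- \frac{1}{14}\right) = - \frac{131}{166} + \frac{7 + 1}{- \frac{27}{2}} \left(- \frac{1}{14}\right) = - \frac{131}{166} + \left(- \frac{2}{27}\right) 8 \left(- \frac{1}{14}\right) = - \frac{131}{166} - - \frac{8}{189} = - \frac{131}{166} + \frac{8}{189} = - \frac{23431}{31374}$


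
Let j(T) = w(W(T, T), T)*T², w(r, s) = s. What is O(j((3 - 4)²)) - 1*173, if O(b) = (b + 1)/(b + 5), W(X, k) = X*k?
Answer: -518/3 ≈ -172.67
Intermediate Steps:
j(T) = T³ (j(T) = T*T² = T³)
O(b) = (1 + b)/(5 + b)
O(j((3 - 4)²)) - 1*173 = (1 + ((3 - 4)²)³)/(5 + ((3 - 4)²)³) - 1*173 = (1 + ((-1)²)³)/(5 + ((-1)²)³) - 173 = (1 + 1³)/(5 + 1³) - 173 = (1 + 1)/(5 + 1) - 173 = 2/6 - 173 = (⅙)*2 - 173 = ⅓ - 173 = -518/3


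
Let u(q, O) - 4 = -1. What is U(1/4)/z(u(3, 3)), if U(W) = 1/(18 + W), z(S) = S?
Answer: 4/219 ≈ 0.018265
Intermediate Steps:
u(q, O) = 3 (u(q, O) = 4 - 1 = 3)
U(1/4)/z(u(3, 3)) = 1/((18 + 1/4)*3) = (⅓)/(18 + 1*(¼)) = (⅓)/(18 + ¼) = (⅓)/(73/4) = (4/73)*(⅓) = 4/219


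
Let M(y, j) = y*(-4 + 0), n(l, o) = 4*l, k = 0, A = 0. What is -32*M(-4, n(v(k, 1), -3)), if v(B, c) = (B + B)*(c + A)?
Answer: -512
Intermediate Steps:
v(B, c) = 2*B*c (v(B, c) = (B + B)*(c + 0) = (2*B)*c = 2*B*c)
M(y, j) = -4*y (M(y, j) = y*(-4) = -4*y)
-32*M(-4, n(v(k, 1), -3)) = -(-128)*(-4) = -32*16 = -512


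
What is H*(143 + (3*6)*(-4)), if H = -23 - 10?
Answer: -2343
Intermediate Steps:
H = -33
H*(143 + (3*6)*(-4)) = -33*(143 + (3*6)*(-4)) = -33*(143 + 18*(-4)) = -33*(143 - 72) = -33*71 = -2343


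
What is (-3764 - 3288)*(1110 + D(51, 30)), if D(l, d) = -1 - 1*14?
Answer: -7721940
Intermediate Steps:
D(l, d) = -15 (D(l, d) = -1 - 14 = -15)
(-3764 - 3288)*(1110 + D(51, 30)) = (-3764 - 3288)*(1110 - 15) = -7052*1095 = -7721940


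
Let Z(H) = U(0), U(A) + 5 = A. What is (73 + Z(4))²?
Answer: 4624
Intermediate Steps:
U(A) = -5 + A
Z(H) = -5 (Z(H) = -5 + 0 = -5)
(73 + Z(4))² = (73 - 5)² = 68² = 4624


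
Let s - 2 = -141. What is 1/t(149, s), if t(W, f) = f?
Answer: -1/139 ≈ -0.0071942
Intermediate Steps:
s = -139 (s = 2 - 141 = -139)
1/t(149, s) = 1/(-139) = -1/139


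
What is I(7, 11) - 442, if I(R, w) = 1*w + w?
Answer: -420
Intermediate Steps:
I(R, w) = 2*w (I(R, w) = w + w = 2*w)
I(7, 11) - 442 = 2*11 - 442 = 22 - 442 = -420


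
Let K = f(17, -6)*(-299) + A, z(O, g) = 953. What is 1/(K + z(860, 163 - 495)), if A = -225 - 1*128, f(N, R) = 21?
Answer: -1/5679 ≈ -0.00017609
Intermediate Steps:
A = -353 (A = -225 - 128 = -353)
K = -6632 (K = 21*(-299) - 353 = -6279 - 353 = -6632)
1/(K + z(860, 163 - 495)) = 1/(-6632 + 953) = 1/(-5679) = -1/5679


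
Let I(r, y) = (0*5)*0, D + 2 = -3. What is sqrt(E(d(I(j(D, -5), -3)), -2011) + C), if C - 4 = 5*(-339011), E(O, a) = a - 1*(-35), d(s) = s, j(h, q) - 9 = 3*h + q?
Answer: I*sqrt(1697027) ≈ 1302.7*I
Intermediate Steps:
D = -5 (D = -2 - 3 = -5)
j(h, q) = 9 + q + 3*h (j(h, q) = 9 + (3*h + q) = 9 + (q + 3*h) = 9 + q + 3*h)
I(r, y) = 0 (I(r, y) = 0*0 = 0)
E(O, a) = 35 + a (E(O, a) = a + 35 = 35 + a)
C = -1695051 (C = 4 + 5*(-339011) = 4 - 1695055 = -1695051)
sqrt(E(d(I(j(D, -5), -3)), -2011) + C) = sqrt((35 - 2011) - 1695051) = sqrt(-1976 - 1695051) = sqrt(-1697027) = I*sqrt(1697027)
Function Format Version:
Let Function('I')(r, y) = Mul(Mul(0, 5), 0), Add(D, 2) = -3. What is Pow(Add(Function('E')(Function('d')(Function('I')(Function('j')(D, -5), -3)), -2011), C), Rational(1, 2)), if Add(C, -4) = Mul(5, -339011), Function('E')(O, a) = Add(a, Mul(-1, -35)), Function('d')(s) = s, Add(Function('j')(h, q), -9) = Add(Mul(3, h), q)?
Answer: Mul(I, Pow(1697027, Rational(1, 2))) ≈ Mul(1302.7, I)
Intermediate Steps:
D = -5 (D = Add(-2, -3) = -5)
Function('j')(h, q) = Add(9, q, Mul(3, h)) (Function('j')(h, q) = Add(9, Add(Mul(3, h), q)) = Add(9, Add(q, Mul(3, h))) = Add(9, q, Mul(3, h)))
Function('I')(r, y) = 0 (Function('I')(r, y) = Mul(0, 0) = 0)
Function('E')(O, a) = Add(35, a) (Function('E')(O, a) = Add(a, 35) = Add(35, a))
C = -1695051 (C = Add(4, Mul(5, -339011)) = Add(4, -1695055) = -1695051)
Pow(Add(Function('E')(Function('d')(Function('I')(Function('j')(D, -5), -3)), -2011), C), Rational(1, 2)) = Pow(Add(Add(35, -2011), -1695051), Rational(1, 2)) = Pow(Add(-1976, -1695051), Rational(1, 2)) = Pow(-1697027, Rational(1, 2)) = Mul(I, Pow(1697027, Rational(1, 2)))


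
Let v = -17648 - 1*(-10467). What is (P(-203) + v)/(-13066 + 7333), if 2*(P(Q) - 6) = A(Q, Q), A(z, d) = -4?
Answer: 7177/5733 ≈ 1.2519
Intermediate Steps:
P(Q) = 4 (P(Q) = 6 + (½)*(-4) = 6 - 2 = 4)
v = -7181 (v = -17648 + 10467 = -7181)
(P(-203) + v)/(-13066 + 7333) = (4 - 7181)/(-13066 + 7333) = -7177/(-5733) = -7177*(-1/5733) = 7177/5733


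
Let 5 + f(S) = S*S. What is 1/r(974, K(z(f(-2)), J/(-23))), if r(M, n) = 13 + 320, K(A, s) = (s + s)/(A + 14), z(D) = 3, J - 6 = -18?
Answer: 1/333 ≈ 0.0030030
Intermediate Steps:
f(S) = -5 + S² (f(S) = -5 + S*S = -5 + S²)
J = -12 (J = 6 - 18 = -12)
K(A, s) = 2*s/(14 + A) (K(A, s) = (2*s)/(14 + A) = 2*s/(14 + A))
r(M, n) = 333
1/r(974, K(z(f(-2)), J/(-23))) = 1/333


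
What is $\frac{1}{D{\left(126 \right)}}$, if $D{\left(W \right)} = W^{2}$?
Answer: $\frac{1}{15876} \approx 6.2988 \cdot 10^{-5}$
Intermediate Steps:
$\frac{1}{D{\left(126 \right)}} = \frac{1}{126^{2}} = \frac{1}{15876}$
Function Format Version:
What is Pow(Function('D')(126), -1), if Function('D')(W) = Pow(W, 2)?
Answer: Rational(1, 15876) ≈ 6.2988e-5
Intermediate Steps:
Pow(Function('D')(126), -1) = Pow(Pow(126, 2), -1) = Pow(15876, -1) = Rational(1, 15876)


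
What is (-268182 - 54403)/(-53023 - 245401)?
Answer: 322585/298424 ≈ 1.0810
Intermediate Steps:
(-268182 - 54403)/(-53023 - 245401) = -322585/(-298424) = -322585*(-1/298424) = 322585/298424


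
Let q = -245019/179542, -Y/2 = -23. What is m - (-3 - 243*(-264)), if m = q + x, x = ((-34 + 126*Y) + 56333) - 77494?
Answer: -14282452035/179542 ≈ -79549.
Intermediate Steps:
Y = 46 (Y = -2*(-23) = 46)
q = -245019/179542 (q = -245019*1/179542 = -245019/179542 ≈ -1.3647)
x = -15399 (x = ((-34 + 126*46) + 56333) - 77494 = ((-34 + 5796) + 56333) - 77494 = (5762 + 56333) - 77494 = 62095 - 77494 = -15399)
m = -2765012277/179542 (m = -245019/179542 - 15399 = -2765012277/179542 ≈ -15400.)
m - (-3 - 243*(-264)) = -2765012277/179542 - (-3 - 243*(-264)) = -2765012277/179542 - (-3 + 64152) = -2765012277/179542 - 1*64149 = -2765012277/179542 - 64149 = -14282452035/179542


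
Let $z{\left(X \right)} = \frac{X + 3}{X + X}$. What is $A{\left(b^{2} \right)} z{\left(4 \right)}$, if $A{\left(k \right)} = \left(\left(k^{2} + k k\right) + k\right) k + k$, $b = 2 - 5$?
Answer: $\frac{2709}{2} \approx 1354.5$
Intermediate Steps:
$b = -3$
$z{\left(X \right)} = \frac{3 + X}{2 X}$
$A{\left(k \right)} = k + k \left(k + 2 k^{2}\right)$ ($A{\left(k \right)} = \left(\left(k^{2} + k^{2}\right) + k\right) k + k = \left(2 k^{2} + k\right) k + k = \left(k + 2 k^{2}\right) k + k = k \left(k + 2 k^{2}\right) + k = k + k \left(k + 2 k^{2}\right)$)
$A{\left(b^{2} \right)} z{\left(4 \right)} = \left(-3\right)^{2} \left(1 + \left(-3\right)^{2} + 2 \left(\left(-3\right)^{2}\right)^{2}\right) \frac{3 + 4}{2 \cdot 4} = 9 \left(1 + 9 + 2 \cdot 9^{2}\right) \frac{1}{2} \cdot \frac{1}{4} \cdot 7 = 9 \left(1 + 9 + 2 \cdot 81\right) \frac{7}{8} = 9 \left(1 + 9 + 162\right) \frac{7}{8} = 9 \cdot 172 \cdot \frac{7}{8} = 1548 \cdot \frac{7}{8} = \frac{2709}{2}$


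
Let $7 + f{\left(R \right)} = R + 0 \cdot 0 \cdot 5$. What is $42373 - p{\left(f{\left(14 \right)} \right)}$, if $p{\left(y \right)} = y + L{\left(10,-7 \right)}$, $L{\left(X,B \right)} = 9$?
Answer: $42357$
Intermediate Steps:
$f{\left(R \right)} = -7 + R$ ($f{\left(R \right)} = -7 + \left(R + 0 \cdot 0 \cdot 5\right) = -7 + \left(R + 0 \cdot 5\right) = -7 + \left(R + 0\right) = -7 + R$)
$p{\left(y \right)} = 9 + y$ ($p{\left(y \right)} = y + 9 = 9 + y$)
$42373 - p{\left(f{\left(14 \right)} \right)} = 42373 - \left(9 + \left(-7 + 14\right)\right) = 42373 - \left(9 + 7\right) = 42373 - 16 = 42357$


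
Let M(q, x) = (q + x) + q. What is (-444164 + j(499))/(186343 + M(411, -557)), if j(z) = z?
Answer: -443665/186608 ≈ -2.3775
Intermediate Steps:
M(q, x) = x + 2*q
(-444164 + j(499))/(186343 + M(411, -557)) = (-444164 + 499)/(186343 + (-557 + 2*411)) = -443665/(186343 + (-557 + 822)) = -443665/(186343 + 265) = -443665/186608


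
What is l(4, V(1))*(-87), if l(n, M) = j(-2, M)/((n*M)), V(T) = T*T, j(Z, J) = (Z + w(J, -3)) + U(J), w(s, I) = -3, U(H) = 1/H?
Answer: 87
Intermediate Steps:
j(Z, J) = -3 + Z + 1/J (j(Z, J) = (Z - 3) + 1/J = (-3 + Z) + 1/J = -3 + Z + 1/J)
V(T) = T**2
l(n, M) = (-5 + 1/M)/(M*n) (l(n, M) = (-3 - 2 + 1/M)/((n*M)) = (-5 + 1/M)/((M*n)) = (-5 + 1/M)*(1/(M*n)) = (-5 + 1/M)/(M*n))
l(4, V(1))*(-87) = ((1 - 5*1**2)/((1**2)**2*4))*(-87) = ((1/4)*(1 - 5*1)/1**2)*(-87) = (1*(1/4)*(1 - 5))*(-87) = (1*(1/4)*(-4))*(-87) = -1*(-87) = 87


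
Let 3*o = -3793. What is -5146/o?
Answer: 15438/3793 ≈ 4.0701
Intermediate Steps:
o = -3793/3 (o = (⅓)*(-3793) = -3793/3 ≈ -1264.3)
-5146/o = -5146/(-3793/3) = -5146*(-3/3793) = 15438/3793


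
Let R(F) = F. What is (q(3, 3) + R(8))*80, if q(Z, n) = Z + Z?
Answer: 1120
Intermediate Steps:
q(Z, n) = 2*Z
(q(3, 3) + R(8))*80 = (2*3 + 8)*80 = (6 + 8)*80 = 14*80 = 1120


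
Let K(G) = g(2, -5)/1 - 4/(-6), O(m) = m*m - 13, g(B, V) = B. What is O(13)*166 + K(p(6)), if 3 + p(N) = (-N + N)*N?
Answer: 77696/3 ≈ 25899.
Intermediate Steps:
O(m) = -13 + m² (O(m) = m² - 13 = -13 + m²)
p(N) = -3 (p(N) = -3 + (-N + N)*N = -3 + 0*N = -3 + 0 = -3)
K(G) = 8/3 (K(G) = 2/1 - 4/(-6) = 2*1 - 4*(-⅙) = 2 + ⅔ = 8/3)
O(13)*166 + K(p(6)) = (-13 + 13²)*166 + 8/3 = (-13 + 169)*166 + 8/3 = 156*166 + 8/3 = 25896 + 8/3 = 77696/3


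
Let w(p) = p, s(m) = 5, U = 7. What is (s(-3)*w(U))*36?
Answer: 1260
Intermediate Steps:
(s(-3)*w(U))*36 = (5*7)*36 = 35*36 = 1260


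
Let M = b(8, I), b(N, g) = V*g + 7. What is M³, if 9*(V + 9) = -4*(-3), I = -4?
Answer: 1442897/27 ≈ 53441.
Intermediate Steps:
V = -23/3 (V = -9 + (-4*(-3))/9 = -9 + (⅑)*12 = -9 + 4/3 = -23/3 ≈ -7.6667)
b(N, g) = 7 - 23*g/3 (b(N, g) = -23*g/3 + 7 = 7 - 23*g/3)
M = 113/3 (M = 7 - 23/3*(-4) = 7 + 92/3 = 113/3 ≈ 37.667)
M³ = (113/3)³ = 1442897/27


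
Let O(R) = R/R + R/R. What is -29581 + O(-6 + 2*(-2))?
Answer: -29579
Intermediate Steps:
O(R) = 2 (O(R) = 1 + 1 = 2)
-29581 + O(-6 + 2*(-2)) = -29581 + 2 = -29579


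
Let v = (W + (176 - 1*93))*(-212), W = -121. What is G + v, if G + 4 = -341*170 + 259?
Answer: -49659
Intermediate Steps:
v = 8056 (v = (-121 + (176 - 1*93))*(-212) = (-121 + (176 - 93))*(-212) = (-121 + 83)*(-212) = -38*(-212) = 8056)
G = -57715 (G = -4 + (-341*170 + 259) = -4 + (-57970 + 259) = -4 - 57711 = -57715)
G + v = -57715 + 8056 = -49659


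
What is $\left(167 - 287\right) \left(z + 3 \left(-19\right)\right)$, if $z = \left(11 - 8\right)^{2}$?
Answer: $5760$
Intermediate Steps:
$z = 9$ ($z = 3^{2} = 9$)
$\left(167 - 287\right) \left(z + 3 \left(-19\right)\right) = \left(167 - 287\right) \left(9 + 3 \left(-19\right)\right) = - 120 \left(9 - 57\right) = \left(-120\right) \left(-48\right) = 5760$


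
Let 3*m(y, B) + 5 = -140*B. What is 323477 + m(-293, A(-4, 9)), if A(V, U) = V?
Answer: 323662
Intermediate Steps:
m(y, B) = -5/3 - 140*B/3 (m(y, B) = -5/3 + (-140*B)/3 = -5/3 - 140*B/3)
323477 + m(-293, A(-4, 9)) = 323477 + (-5/3 - 140/3*(-4)) = 323477 + (-5/3 + 560/3) = 323477 + 185 = 323662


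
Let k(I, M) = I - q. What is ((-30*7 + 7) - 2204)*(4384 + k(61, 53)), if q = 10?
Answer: -10675045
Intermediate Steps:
k(I, M) = -10 + I (k(I, M) = I - 1*10 = I - 10 = -10 + I)
((-30*7 + 7) - 2204)*(4384 + k(61, 53)) = ((-30*7 + 7) - 2204)*(4384 + (-10 + 61)) = ((-210 + 7) - 2204)*(4384 + 51) = (-203 - 2204)*4435 = -2407*4435 = -10675045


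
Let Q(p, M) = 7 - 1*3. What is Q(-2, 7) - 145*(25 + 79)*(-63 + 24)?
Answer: 588124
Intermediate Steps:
Q(p, M) = 4 (Q(p, M) = 7 - 3 = 4)
Q(-2, 7) - 145*(25 + 79)*(-63 + 24) = 4 - 145*(25 + 79)*(-63 + 24) = 4 - 15080*(-39) = 4 - 145*(-4056) = 4 + 588120 = 588124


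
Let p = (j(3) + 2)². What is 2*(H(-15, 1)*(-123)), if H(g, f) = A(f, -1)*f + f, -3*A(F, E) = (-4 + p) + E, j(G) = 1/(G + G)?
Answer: -4879/18 ≈ -271.06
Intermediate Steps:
j(G) = 1/(2*G)
p = 169/36 (p = ((½)/3 + 2)² = ((½)*(⅓) + 2)² = (⅙ + 2)² = (13/6)² = 169/36 ≈ 4.6944)
A(F, E) = -25/108 - E/3 (A(F, E) = -((-4 + 169/36) + E)/3 = -(25/36 + E)/3 = -25/108 - E/3)
H(g, f) = 119*f/108 (H(g, f) = (-25/108 - ⅓*(-1))*f + f = (-25/108 + ⅓)*f + f = 11*f/108 + f = 119*f/108)
2*(H(-15, 1)*(-123)) = 2*(((119/108)*1)*(-123)) = 2*((119/108)*(-123)) = 2*(-4879/36) = -4879/18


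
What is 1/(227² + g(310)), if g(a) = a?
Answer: 1/51839 ≈ 1.9290e-5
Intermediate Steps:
1/(227² + g(310)) = 1/(227² + 310) = 1/(51529 + 310) = 1/51839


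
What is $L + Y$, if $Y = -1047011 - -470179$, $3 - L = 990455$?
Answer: $-1567284$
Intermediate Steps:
$L = -990452$ ($L = 3 - 990455 = -990452$)
$Y = -576832$ ($Y = -1047011 + 470179 = -576832$)
$L + Y = -990452 - 576832 = -1567284$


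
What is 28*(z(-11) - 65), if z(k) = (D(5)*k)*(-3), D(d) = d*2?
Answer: 7420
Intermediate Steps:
D(d) = 2*d
z(k) = -30*k (z(k) = ((2*5)*k)*(-3) = (10*k)*(-3) = -30*k)
28*(z(-11) - 65) = 28*(-30*(-11) - 65) = 28*(330 - 65) = 28*265 = 7420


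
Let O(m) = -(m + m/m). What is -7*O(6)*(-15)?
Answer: -735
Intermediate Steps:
O(m) = -1 - m (O(m) = -(m + 1) = -(1 + m) = -1 - m)
-7*O(6)*(-15) = -7*(-1 - 1*6)*(-15) = -7*(-1 - 6)*(-15) = -7*(-7)*(-15) = 49*(-15) = -735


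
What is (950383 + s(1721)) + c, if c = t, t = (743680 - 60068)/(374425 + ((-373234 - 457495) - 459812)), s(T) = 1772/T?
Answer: 374602038127472/394158909 ≈ 9.5038e+5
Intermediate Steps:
t = -170903/229029 (t = 683612/(374425 + (-830729 - 459812)) = 683612/(374425 - 1290541) = 683612/(-916116) = 683612*(-1/916116) = -170903/229029 ≈ -0.74621)
c = -170903/229029 ≈ -0.74621
(950383 + s(1721)) + c = (950383 + 1772/1721) - 170903/229029 = 1635610915/1721 - 170903/229029 = 374602038127472/394158909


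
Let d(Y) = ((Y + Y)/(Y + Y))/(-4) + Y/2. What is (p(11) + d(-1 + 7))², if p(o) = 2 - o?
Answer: 625/16 ≈ 39.063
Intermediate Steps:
d(Y) = -¼ + Y/2 (d(Y) = ((2*Y)/((2*Y)))*(-¼) + Y*(½) = ((2*Y)*(1/(2*Y)))*(-¼) + Y/2 = 1*(-¼) + Y/2 = -¼ + Y/2)
(p(11) + d(-1 + 7))² = ((2 - 1*11) + (-¼ + (-1 + 7)/2))² = ((2 - 11) + (-¼ + (½)*6))² = (-9 + (-¼ + 3))² = (-9 + 11/4)² = (-25/4)² = 625/16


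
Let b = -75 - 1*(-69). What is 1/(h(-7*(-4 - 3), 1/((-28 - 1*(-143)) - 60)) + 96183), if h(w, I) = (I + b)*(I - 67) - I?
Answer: 3025/292165556 ≈ 1.0354e-5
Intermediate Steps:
b = -6 (b = -75 + 69 = -6)
h(w, I) = -I + (-67 + I)*(-6 + I) (h(w, I) = (I - 6)*(I - 67) - I = (-6 + I)*(-67 + I) - I = (-67 + I)*(-6 + I) - I = -I + (-67 + I)*(-6 + I))
1/(h(-7*(-4 - 3), 1/((-28 - 1*(-143)) - 60)) + 96183) = 1/((402 + (1/((-28 - 1*(-143)) - 60))**2 - 74/((-28 - 1*(-143)) - 60)) + 96183) = 1/((402 + (1/((-28 + 143) - 60))**2 - 74/((-28 + 143) - 60)) + 96183) = 1/((402 + (1/(115 - 60))**2 - 74/(115 - 60)) + 96183) = 1/((402 + (1/55)**2 - 74/55) + 96183) = 1/((402 + (1/55)**2 - 74*1/55) + 96183) = 1/((402 + 1/3025 - 74/55) + 96183) = 1/(1211981/3025 + 96183) = 1/(292165556/3025) = 3025/292165556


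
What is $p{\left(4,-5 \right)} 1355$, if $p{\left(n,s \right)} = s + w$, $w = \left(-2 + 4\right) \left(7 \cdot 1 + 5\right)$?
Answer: $25745$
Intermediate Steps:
$w = 24$ ($w = 2 \left(7 + 5\right) = 2 \cdot 12 = 24$)
$p{\left(n,s \right)} = 24 + s$ ($p{\left(n,s \right)} = s + 24 = 24 + s$)
$p{\left(4,-5 \right)} 1355 = \left(24 - 5\right) 1355 = 19 \cdot 1355 = 25745$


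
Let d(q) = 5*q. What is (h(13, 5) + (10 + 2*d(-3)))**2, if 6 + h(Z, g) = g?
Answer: 441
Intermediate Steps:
h(Z, g) = -6 + g
(h(13, 5) + (10 + 2*d(-3)))**2 = ((-6 + 5) + (10 + 2*(5*(-3))))**2 = (-1 + (10 + 2*(-15)))**2 = (-1 + (10 - 30))**2 = (-1 - 20)**2 = (-21)**2 = 441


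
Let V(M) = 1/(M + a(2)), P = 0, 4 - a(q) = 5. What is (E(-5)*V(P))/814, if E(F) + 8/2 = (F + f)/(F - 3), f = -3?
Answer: 3/814 ≈ 0.0036855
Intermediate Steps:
a(q) = -1 (a(q) = 4 - 1*5 = 4 - 5 = -1)
E(F) = -3 (E(F) = -4 + (F - 3)/(F - 3) = -4 + (-3 + F)/(-3 + F) = -4 + 1 = -3)
V(M) = 1/(-1 + M) (V(M) = 1/(M - 1) = 1/(-1 + M))
(E(-5)*V(P))/814 = -3/(-1 + 0)/814 = -3/(-1)*(1/814) = -3*(-1)*(1/814) = 3*(1/814) = 3/814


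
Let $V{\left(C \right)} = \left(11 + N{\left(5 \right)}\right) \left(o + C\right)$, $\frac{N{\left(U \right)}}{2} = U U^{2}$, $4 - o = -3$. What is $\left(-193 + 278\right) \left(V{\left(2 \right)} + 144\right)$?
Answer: $211905$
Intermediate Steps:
$o = 7$ ($o = 4 - -3 = 4 + 3 = 7$)
$N{\left(U \right)} = 2 U^{3}$ ($N{\left(U \right)} = 2 U U^{2} = 2 U^{3}$)
$V{\left(C \right)} = 1827 + 261 C$ ($V{\left(C \right)} = \left(11 + 2 \cdot 5^{3}\right) \left(7 + C\right) = \left(11 + 2 \cdot 125\right) \left(7 + C\right) = \left(11 + 250\right) \left(7 + C\right) = 261 \left(7 + C\right) = 1827 + 261 C$)
$\left(-193 + 278\right) \left(V{\left(2 \right)} + 144\right) = \left(-193 + 278\right) \left(\left(1827 + 261 \cdot 2\right) + 144\right) = 85 \left(\left(1827 + 522\right) + 144\right) = 85 \left(2349 + 144\right) = 85 \cdot 2493 = 211905$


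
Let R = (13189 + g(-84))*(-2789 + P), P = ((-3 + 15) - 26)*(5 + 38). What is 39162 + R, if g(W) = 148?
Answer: -45186605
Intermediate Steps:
P = -602 (P = (12 - 26)*43 = -14*43 = -602)
R = -45225767 (R = (13189 + 148)*(-2789 - 602) = 13337*(-3391) = -45225767)
39162 + R = 39162 - 45225767 = -45186605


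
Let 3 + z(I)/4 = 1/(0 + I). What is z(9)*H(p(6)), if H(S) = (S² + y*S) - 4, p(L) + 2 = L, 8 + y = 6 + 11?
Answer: -1664/3 ≈ -554.67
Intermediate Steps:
y = 9 (y = -8 + (6 + 11) = -8 + 17 = 9)
p(L) = -2 + L
H(S) = -4 + S² + 9*S (H(S) = (S² + 9*S) - 4 = -4 + S² + 9*S)
z(I) = -12 + 4/I (z(I) = -12 + 4/(0 + I) = -12 + 4/I)
z(9)*H(p(6)) = (-12 + 4/9)*(-4 + (-2 + 6)² + 9*(-2 + 6)) = (-12 + 4*(⅑))*(-4 + 4² + 9*4) = (-12 + 4/9)*(-4 + 16 + 36) = -104/9*48 = -1664/3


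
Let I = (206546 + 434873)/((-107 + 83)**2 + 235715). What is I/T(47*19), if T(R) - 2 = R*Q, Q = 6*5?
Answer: 641419/6330708472 ≈ 0.00010132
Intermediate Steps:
Q = 30
I = 641419/236291 (I = 641419/((-24)**2 + 235715) = 641419/(576 + 235715) = 641419/236291 ≈ 2.7145)
T(R) = 2 + 30*R (T(R) = 2 + R*30 = 2 + 30*R)
I/T(47*19) = 641419/(236291*(2 + 30*(47*19))) = 641419/(236291*(2 + 30*893)) = 641419/(236291*(2 + 26790)) = (641419/236291)/26792 = (641419/236291)*(1/26792) = 641419/6330708472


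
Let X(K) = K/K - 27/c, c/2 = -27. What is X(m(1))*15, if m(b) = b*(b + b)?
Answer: 45/2 ≈ 22.500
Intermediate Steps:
m(b) = 2*b**2 (m(b) = b*(2*b) = 2*b**2)
c = -54 (c = 2*(-27) = -54)
X(K) = 3/2 (X(K) = K/K - 27/(-54) = 1 - 27*(-1/54) = 1 + 1/2 = 3/2)
X(m(1))*15 = (3/2)*15 = 45/2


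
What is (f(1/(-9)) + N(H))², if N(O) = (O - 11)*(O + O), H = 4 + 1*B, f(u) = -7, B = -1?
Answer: 3025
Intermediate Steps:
H = 3 (H = 4 + 1*(-1) = 4 - 1 = 3)
N(O) = 2*O*(-11 + O) (N(O) = (-11 + O)*(2*O) = 2*O*(-11 + O))
(f(1/(-9)) + N(H))² = (-7 + 2*3*(-11 + 3))² = (-7 + 2*3*(-8))² = (-7 - 48)² = (-55)² = 3025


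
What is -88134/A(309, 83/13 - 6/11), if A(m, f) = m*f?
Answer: -4201054/86005 ≈ -48.847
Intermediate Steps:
A(m, f) = f*m
-88134/A(309, 83/13 - 6/11) = -88134*1/(309*(83/13 - 6/11)) = -88134/((835/143)*309) = -88134/258015/143 = -88134*143/258015 = -4201054/86005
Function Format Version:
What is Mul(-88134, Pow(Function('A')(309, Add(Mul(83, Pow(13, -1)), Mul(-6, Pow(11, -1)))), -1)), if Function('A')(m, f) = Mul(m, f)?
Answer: Rational(-4201054, 86005) ≈ -48.847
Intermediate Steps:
Function('A')(m, f) = Mul(f, m)
Mul(-88134, Pow(Function('A')(309, Add(Mul(83, Pow(13, -1)), Mul(-6, Pow(11, -1)))), -1)) = Mul(-88134, Pow(Mul(Add(Mul(83, Pow(13, -1)), Mul(-6, Pow(11, -1))), 309), -1)) = Mul(-88134, Pow(Mul(Add(Mul(83, Rational(1, 13)), Mul(-6, Rational(1, 11))), 309), -1)) = Mul(-88134, Pow(Mul(Add(Rational(83, 13), Rational(-6, 11)), 309), -1)) = Mul(-88134, Pow(Mul(Rational(835, 143), 309), -1)) = Mul(-88134, Pow(Rational(258015, 143), -1)) = Mul(-88134, Rational(143, 258015)) = Rational(-4201054, 86005)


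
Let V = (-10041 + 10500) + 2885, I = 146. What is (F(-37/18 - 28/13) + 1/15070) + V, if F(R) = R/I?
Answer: 860824269667/257425740 ≈ 3344.0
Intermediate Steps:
V = 3344 (V = 459 + 2885 = 3344)
F(R) = R/146
(F(-37/18 - 28/13) + 1/15070) + V = ((-37/18 - 28/13)/146 + 1/15070) + 3344 = ((1/146)*(-985/234) + 1/15070) + 3344 = (-985/34164 + 1/15070) + 3344 = -7404893/257425740 + 3344 = 860824269667/257425740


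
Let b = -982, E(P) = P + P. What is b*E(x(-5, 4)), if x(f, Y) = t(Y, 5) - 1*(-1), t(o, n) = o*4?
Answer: -33388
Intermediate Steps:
t(o, n) = 4*o
x(f, Y) = 1 + 4*Y (x(f, Y) = 4*Y - 1*(-1) = 4*Y + 1 = 1 + 4*Y)
E(P) = 2*P
b*E(x(-5, 4)) = -1964*(1 + 4*4) = -1964*(1 + 16) = -1964*17 = -982*34 = -33388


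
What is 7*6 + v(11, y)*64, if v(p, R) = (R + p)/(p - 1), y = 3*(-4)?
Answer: 178/5 ≈ 35.600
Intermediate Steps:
y = -12
v(p, R) = (R + p)/(-1 + p)
7*6 + v(11, y)*64 = 7*6 + ((-12 + 11)/(-1 + 11))*64 = 42 + (-1/10)*64 = 42 + ((⅒)*(-1))*64 = 42 - ⅒*64 = 42 - 32/5 = 178/5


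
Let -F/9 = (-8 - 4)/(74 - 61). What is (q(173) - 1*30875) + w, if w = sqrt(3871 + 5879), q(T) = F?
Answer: -401267/13 + 5*sqrt(390) ≈ -30768.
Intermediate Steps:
F = 108/13 (F = -9*(-8 - 4)/(74 - 61) = -(-108)/13 = -9*(-12/13) = 108/13 ≈ 8.3077)
q(T) = 108/13
w = 5*sqrt(390) (w = sqrt(9750) = 5*sqrt(390) ≈ 98.742)
(q(173) - 1*30875) + w = (108/13 - 1*30875) + 5*sqrt(390) = (108/13 - 30875) + 5*sqrt(390) = -401267/13 + 5*sqrt(390)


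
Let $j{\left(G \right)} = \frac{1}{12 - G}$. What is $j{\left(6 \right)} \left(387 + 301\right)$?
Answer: $\frac{344}{3} \approx 114.67$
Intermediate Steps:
$j{\left(6 \right)} \left(387 + 301\right) = - \frac{1}{-12 + 6} \left(387 + 301\right) = - \frac{1}{-6} \cdot 688 = \left(-1\right) \left(- \frac{1}{6}\right) 688 = \frac{1}{6} \cdot 688 = \frac{344}{3}$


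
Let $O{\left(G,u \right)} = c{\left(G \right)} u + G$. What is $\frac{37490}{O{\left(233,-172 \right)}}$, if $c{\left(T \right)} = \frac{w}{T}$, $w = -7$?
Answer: $\frac{8735170}{55493} \approx 157.41$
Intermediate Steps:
$c{\left(T \right)} = - \frac{7}{T}$
$O{\left(G,u \right)} = G - \frac{7 u}{G}$ ($O{\left(G,u \right)} = - \frac{7}{G} u + G = - \frac{7 u}{G} + G = G - \frac{7 u}{G}$)
$\frac{37490}{O{\left(233,-172 \right)}} = \frac{37490}{233 - - \frac{1204}{233}} = \frac{37490}{233 - \left(-1204\right) \frac{1}{233}} = \frac{37490}{233 + \frac{1204}{233}} = \frac{37490}{\frac{55493}{233}} = 37490 \cdot \frac{233}{55493} = \frac{8735170}{55493}$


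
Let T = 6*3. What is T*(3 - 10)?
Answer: -126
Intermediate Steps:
T = 18
T*(3 - 10) = 18*(3 - 10) = 18*(-7) = -126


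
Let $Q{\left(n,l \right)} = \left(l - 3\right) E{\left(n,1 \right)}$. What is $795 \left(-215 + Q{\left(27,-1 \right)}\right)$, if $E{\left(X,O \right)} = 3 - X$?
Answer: $-94605$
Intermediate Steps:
$Q{\left(n,l \right)} = \left(-3 + l\right) \left(3 - n\right)$ ($Q{\left(n,l \right)} = \left(l - 3\right) \left(3 - n\right) = \left(-3 + l\right) \left(3 - n\right)$)
$795 \left(-215 + Q{\left(27,-1 \right)}\right) = 795 \left(-215 - \left(-3 - 1\right) \left(-3 + 27\right)\right) = 795 \left(-215 - \left(-4\right) 24\right) = 795 \left(-215 + 96\right) = 795 \left(-119\right) = -94605$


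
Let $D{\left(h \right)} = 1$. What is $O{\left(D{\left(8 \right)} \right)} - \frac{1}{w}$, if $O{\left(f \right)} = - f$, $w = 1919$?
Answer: $- \frac{1920}{1919} \approx -1.0005$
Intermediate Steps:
$O{\left(D{\left(8 \right)} \right)} - \frac{1}{w} = \left(-1\right) 1 - \frac{1}{1919} = -1 - \frac{1}{1919} = - \frac{1920}{1919}$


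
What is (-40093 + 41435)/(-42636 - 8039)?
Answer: -1342/50675 ≈ -0.026482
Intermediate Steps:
(-40093 + 41435)/(-42636 - 8039) = 1342/(-50675) = 1342*(-1/50675) = -1342/50675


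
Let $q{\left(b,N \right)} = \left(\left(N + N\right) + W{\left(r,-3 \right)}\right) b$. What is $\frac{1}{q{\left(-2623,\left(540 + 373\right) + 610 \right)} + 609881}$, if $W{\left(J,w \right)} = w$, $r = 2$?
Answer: $- \frac{1}{7371908} \approx -1.3565 \cdot 10^{-7}$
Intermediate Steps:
$q{\left(b,N \right)} = b \left(-3 + 2 N\right)$ ($q{\left(b,N \right)} = \left(\left(N + N\right) - 3\right) b = \left(2 N - 3\right) b = \left(-3 + 2 N\right) b = b \left(-3 + 2 N\right)$)
$\frac{1}{q{\left(-2623,\left(540 + 373\right) + 610 \right)} + 609881} = \frac{1}{- 2623 \left(-3 + 2 \left(\left(540 + 373\right) + 610\right)\right) + 609881} = \frac{1}{- 2623 \left(-3 + 2 \left(913 + 610\right)\right) + 609881} = \frac{1}{- 2623 \left(-3 + 2 \cdot 1523\right) + 609881} = \frac{1}{- 2623 \left(-3 + 3046\right) + 609881} = \frac{1}{\left(-2623\right) 3043 + 609881} = \frac{1}{-7981789 + 609881} = \frac{1}{-7371908} = - \frac{1}{7371908}$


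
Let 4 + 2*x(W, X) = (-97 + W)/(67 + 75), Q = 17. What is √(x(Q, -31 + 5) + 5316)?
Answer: √26786454/71 ≈ 72.895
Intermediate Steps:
x(W, X) = -665/284 + W/284 (x(W, X) = -2 + ((-97 + W)/(67 + 75))/2 = -2 + ((-97 + W)/142)/2 = -2 + ((-97 + W)*(1/142))/2 = -2 + (-97/142 + W/142)/2 = -2 + (-97/284 + W/284) = -665/284 + W/284)
√(x(Q, -31 + 5) + 5316) = √((-665/284 + (1/284)*17) + 5316) = √((-665/284 + 17/284) + 5316) = √(-162/71 + 5316) = √(377274/71) = √26786454/71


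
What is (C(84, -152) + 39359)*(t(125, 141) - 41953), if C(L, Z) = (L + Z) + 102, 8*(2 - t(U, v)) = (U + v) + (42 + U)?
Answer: -13237663113/8 ≈ -1.6547e+9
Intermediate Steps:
t(U, v) = -13/4 - U/4 - v/8 (t(U, v) = 2 - ((U + v) + (42 + U))/8 = 2 - (42 + v + 2*U)/8 = 2 + (-21/4 - U/4 - v/8) = -13/4 - U/4 - v/8)
C(L, Z) = 102 + L + Z
(C(84, -152) + 39359)*(t(125, 141) - 41953) = ((102 + 84 - 152) + 39359)*((-13/4 - ¼*125 - ⅛*141) - 41953) = (34 + 39359)*((-13/4 - 125/4 - 141/8) - 41953) = 39393*(-417/8 - 41953) = 39393*(-336041/8) = -13237663113/8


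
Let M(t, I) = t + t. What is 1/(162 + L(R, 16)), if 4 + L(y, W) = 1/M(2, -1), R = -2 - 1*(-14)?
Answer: 4/633 ≈ 0.0063191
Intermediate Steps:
M(t, I) = 2*t
R = 12 (R = -2 + 14 = 12)
L(y, W) = -15/4 (L(y, W) = -4 + 1/(2*2) = -4 + 1/4 = -4 + ¼ = -15/4)
1/(162 + L(R, 16)) = 1/(162 - 15/4) = 1/(633/4) = 4/633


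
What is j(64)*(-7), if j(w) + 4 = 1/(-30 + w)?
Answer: 945/34 ≈ 27.794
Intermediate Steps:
j(w) = -4 + 1/(-30 + w)
j(64)*(-7) = ((121 - 4*64)/(-30 + 64))*(-7) = ((121 - 256)/34)*(-7) = ((1/34)*(-135))*(-7) = -135/34*(-7) = 945/34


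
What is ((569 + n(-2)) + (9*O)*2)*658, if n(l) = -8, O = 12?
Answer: 511266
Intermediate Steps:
((569 + n(-2)) + (9*O)*2)*658 = ((569 - 8) + (9*12)*2)*658 = (561 + 108*2)*658 = (561 + 216)*658 = 777*658 = 511266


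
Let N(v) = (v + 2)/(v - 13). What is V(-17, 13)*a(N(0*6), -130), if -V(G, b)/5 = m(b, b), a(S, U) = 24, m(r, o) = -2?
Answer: 240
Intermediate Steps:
N(v) = (2 + v)/(-13 + v)
V(G, b) = 10 (V(G, b) = -5*(-2) = 10)
V(-17, 13)*a(N(0*6), -130) = 10*24 = 240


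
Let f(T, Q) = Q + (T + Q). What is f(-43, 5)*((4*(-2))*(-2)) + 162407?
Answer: 161879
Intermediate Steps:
f(T, Q) = T + 2*Q (f(T, Q) = Q + (Q + T) = T + 2*Q)
f(-43, 5)*((4*(-2))*(-2)) + 162407 = (-43 + 2*5)*((4*(-2))*(-2)) + 162407 = (-43 + 10)*(-8*(-2)) + 162407 = -33*16 + 162407 = -528 + 162407 = 161879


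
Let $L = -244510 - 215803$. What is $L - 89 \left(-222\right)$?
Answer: $-440555$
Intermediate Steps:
$L = -460313$ ($L = -244510 - 215803 = -460313$)
$L - 89 \left(-222\right) = -460313 - 89 \left(-222\right) = -460313 - -19758 = -460313 + 19758 = -440555$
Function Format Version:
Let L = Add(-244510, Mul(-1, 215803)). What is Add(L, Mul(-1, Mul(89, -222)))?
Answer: -440555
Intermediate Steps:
L = -460313 (L = Add(-244510, -215803) = -460313)
Add(L, Mul(-1, Mul(89, -222))) = Add(-460313, Mul(-1, Mul(89, -222))) = Add(-460313, Mul(-1, -19758)) = Add(-460313, 19758) = -440555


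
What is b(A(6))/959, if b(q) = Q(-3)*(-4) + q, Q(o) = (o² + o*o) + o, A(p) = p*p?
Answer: -24/959 ≈ -0.025026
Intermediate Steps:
A(p) = p²
Q(o) = o + 2*o² (Q(o) = (o² + o²) + o = 2*o² + o = o + 2*o²)
b(q) = -60 + q (b(q) = -3*(1 + 2*(-3))*(-4) + q = -3*(1 - 6)*(-4) + q = -3*(-5)*(-4) + q = 15*(-4) + q = -60 + q)
b(A(6))/959 = (-60 + 6²)/959 = (-60 + 36)*(1/959) = -24*1/959 = -24/959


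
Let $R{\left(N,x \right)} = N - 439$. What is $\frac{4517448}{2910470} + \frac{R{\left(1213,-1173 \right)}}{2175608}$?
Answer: $\frac{2457612178041}{1583010453940} \approx 1.5525$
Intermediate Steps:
$R{\left(N,x \right)} = -439 + N$
$\frac{4517448}{2910470} + \frac{R{\left(1213,-1173 \right)}}{2175608} = \frac{4517448}{2910470} + \frac{-439 + 1213}{2175608} = 4517448 \cdot \frac{1}{2910470} + 774 \cdot \frac{1}{2175608} = \frac{2258724}{1455235} + \frac{387}{1087804} = \frac{2457612178041}{1583010453940}$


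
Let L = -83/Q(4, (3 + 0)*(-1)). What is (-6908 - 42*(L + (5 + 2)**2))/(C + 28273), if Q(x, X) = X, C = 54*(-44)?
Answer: -10128/25897 ≈ -0.39109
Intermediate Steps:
C = -2376
L = 83/3 (L = -83*(-1/(3 + 0)) = -83/(3*(-1)) = -83/(-3) = -83*(-1/3) = 83/3 ≈ 27.667)
(-6908 - 42*(L + (5 + 2)**2))/(C + 28273) = (-6908 - 42*(83/3 + (5 + 2)**2))/(-2376 + 28273) = (-6908 - 42*(83/3 + 7**2))/25897 = (-6908 - 42*(83/3 + 49))*(1/25897) = (-6908 - 42*230/3)*(1/25897) = (-6908 - 3220)*(1/25897) = -10128*1/25897 = -10128/25897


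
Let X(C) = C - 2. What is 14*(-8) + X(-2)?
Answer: -116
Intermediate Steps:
X(C) = -2 + C
14*(-8) + X(-2) = 14*(-8) + (-2 - 2) = -112 - 4 = -116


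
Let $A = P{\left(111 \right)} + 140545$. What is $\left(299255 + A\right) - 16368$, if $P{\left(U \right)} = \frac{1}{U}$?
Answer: $\frac{47000953}{111} \approx 4.2343 \cdot 10^{5}$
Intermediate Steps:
$A = \frac{15600496}{111}$ ($A = \frac{1}{111} + 140545 = \frac{15600496}{111} \approx 1.4055 \cdot 10^{5}$)
$\left(299255 + A\right) - 16368 = \left(299255 + \frac{15600496}{111}\right) - 16368 = \frac{48817801}{111} - 16368 = \frac{47000953}{111}$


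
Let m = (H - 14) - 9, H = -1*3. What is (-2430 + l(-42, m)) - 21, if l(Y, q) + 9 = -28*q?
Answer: -1732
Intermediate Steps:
H = -3
m = -26 (m = (-3 - 14) - 9 = -17 - 9 = -26)
l(Y, q) = -9 - 28*q
(-2430 + l(-42, m)) - 21 = (-2430 + (-9 - 28*(-26))) - 21 = (-2430 + (-9 + 728)) - 21 = (-2430 + 719) - 21 = -1711 - 21 = -1732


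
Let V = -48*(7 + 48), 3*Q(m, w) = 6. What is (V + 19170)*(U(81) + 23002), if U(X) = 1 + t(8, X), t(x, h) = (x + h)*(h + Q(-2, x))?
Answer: 502346700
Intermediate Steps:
Q(m, w) = 2 (Q(m, w) = (⅓)*6 = 2)
t(x, h) = (2 + h)*(h + x) (t(x, h) = (x + h)*(h + 2) = (h + x)*(2 + h) = (2 + h)*(h + x))
U(X) = 17 + X² + 10*X (U(X) = 1 + (X² + 2*X + 2*8 + X*8) = 1 + (X² + 2*X + 16 + 8*X) = 1 + (16 + X² + 10*X) = 17 + X² + 10*X)
V = -2640 (V = -48*55 = -2640)
(V + 19170)*(U(81) + 23002) = (-2640 + 19170)*((17 + 81² + 10*81) + 23002) = 16530*((17 + 6561 + 810) + 23002) = 16530*(7388 + 23002) = 16530*30390 = 502346700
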